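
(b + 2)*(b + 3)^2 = b^3 + 8*b^2 + 21*b + 18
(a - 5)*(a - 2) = a^2 - 7*a + 10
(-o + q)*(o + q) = -o^2 + q^2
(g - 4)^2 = g^2 - 8*g + 16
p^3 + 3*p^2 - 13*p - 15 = (p - 3)*(p + 1)*(p + 5)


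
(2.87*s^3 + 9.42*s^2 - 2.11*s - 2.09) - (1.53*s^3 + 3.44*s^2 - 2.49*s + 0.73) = 1.34*s^3 + 5.98*s^2 + 0.38*s - 2.82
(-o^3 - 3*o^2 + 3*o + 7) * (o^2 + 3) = -o^5 - 3*o^4 - 2*o^2 + 9*o + 21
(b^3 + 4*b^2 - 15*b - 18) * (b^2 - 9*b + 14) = b^5 - 5*b^4 - 37*b^3 + 173*b^2 - 48*b - 252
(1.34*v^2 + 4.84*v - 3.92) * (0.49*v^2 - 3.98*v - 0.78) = 0.6566*v^4 - 2.9616*v^3 - 22.2292*v^2 + 11.8264*v + 3.0576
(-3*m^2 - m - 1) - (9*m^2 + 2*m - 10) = -12*m^2 - 3*m + 9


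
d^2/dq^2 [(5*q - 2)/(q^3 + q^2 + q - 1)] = 2*(15*q^5 + 3*q^4 - 16*q^3 + 18*q^2 + 3*q + 1)/(q^9 + 3*q^8 + 6*q^7 + 4*q^6 - 6*q^4 - 2*q^3 + 3*q - 1)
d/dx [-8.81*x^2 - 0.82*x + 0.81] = -17.62*x - 0.82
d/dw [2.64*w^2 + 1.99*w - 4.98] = 5.28*w + 1.99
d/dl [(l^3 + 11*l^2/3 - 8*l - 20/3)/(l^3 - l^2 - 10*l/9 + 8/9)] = 6*(-63*l^4 + 186*l^3 + 143*l^2 - 92*l - 196)/(81*l^6 - 162*l^5 - 99*l^4 + 324*l^3 - 44*l^2 - 160*l + 64)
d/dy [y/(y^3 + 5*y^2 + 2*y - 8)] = (y^3 + 5*y^2 - y*(3*y^2 + 10*y + 2) + 2*y - 8)/(y^3 + 5*y^2 + 2*y - 8)^2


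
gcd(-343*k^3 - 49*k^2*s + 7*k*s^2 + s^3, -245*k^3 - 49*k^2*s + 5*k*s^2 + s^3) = -49*k^2 + s^2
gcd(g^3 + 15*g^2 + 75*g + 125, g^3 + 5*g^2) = g + 5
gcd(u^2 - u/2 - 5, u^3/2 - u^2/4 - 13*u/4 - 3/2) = u + 2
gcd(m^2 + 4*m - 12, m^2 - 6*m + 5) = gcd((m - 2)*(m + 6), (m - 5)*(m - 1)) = 1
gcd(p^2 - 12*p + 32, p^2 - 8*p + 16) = p - 4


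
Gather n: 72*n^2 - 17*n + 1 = 72*n^2 - 17*n + 1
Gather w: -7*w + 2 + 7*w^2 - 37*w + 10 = 7*w^2 - 44*w + 12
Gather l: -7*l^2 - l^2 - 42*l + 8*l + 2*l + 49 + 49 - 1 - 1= -8*l^2 - 32*l + 96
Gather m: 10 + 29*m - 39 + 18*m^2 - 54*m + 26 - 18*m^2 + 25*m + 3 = 0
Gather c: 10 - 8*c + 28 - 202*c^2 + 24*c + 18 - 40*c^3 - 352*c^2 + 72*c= -40*c^3 - 554*c^2 + 88*c + 56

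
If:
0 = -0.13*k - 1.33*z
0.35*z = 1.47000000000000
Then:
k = -42.97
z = 4.20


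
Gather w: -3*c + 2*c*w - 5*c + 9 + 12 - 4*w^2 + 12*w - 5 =-8*c - 4*w^2 + w*(2*c + 12) + 16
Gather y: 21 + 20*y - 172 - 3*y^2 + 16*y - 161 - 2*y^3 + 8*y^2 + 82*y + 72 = -2*y^3 + 5*y^2 + 118*y - 240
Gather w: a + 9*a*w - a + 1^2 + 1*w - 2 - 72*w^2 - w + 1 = 9*a*w - 72*w^2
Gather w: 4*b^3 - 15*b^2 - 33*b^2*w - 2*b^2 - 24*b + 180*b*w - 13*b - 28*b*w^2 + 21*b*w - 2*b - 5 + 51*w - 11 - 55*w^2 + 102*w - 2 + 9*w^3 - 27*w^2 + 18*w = 4*b^3 - 17*b^2 - 39*b + 9*w^3 + w^2*(-28*b - 82) + w*(-33*b^2 + 201*b + 171) - 18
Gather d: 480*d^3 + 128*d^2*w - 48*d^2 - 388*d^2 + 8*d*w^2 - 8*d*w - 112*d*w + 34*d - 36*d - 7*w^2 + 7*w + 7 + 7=480*d^3 + d^2*(128*w - 436) + d*(8*w^2 - 120*w - 2) - 7*w^2 + 7*w + 14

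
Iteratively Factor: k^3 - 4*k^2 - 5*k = (k - 5)*(k^2 + k) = k*(k - 5)*(k + 1)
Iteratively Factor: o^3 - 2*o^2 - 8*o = (o)*(o^2 - 2*o - 8) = o*(o - 4)*(o + 2)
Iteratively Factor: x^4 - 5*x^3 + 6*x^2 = (x)*(x^3 - 5*x^2 + 6*x) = x*(x - 3)*(x^2 - 2*x) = x*(x - 3)*(x - 2)*(x)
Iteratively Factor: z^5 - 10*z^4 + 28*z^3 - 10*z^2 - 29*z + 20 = (z - 1)*(z^4 - 9*z^3 + 19*z^2 + 9*z - 20) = (z - 5)*(z - 1)*(z^3 - 4*z^2 - z + 4) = (z - 5)*(z - 1)*(z + 1)*(z^2 - 5*z + 4) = (z - 5)*(z - 4)*(z - 1)*(z + 1)*(z - 1)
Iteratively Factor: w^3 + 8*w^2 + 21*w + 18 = (w + 3)*(w^2 + 5*w + 6) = (w + 3)^2*(w + 2)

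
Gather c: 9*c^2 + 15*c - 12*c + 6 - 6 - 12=9*c^2 + 3*c - 12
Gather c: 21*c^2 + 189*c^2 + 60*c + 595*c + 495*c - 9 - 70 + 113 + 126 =210*c^2 + 1150*c + 160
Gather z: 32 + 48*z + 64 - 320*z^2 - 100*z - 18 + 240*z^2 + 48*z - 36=-80*z^2 - 4*z + 42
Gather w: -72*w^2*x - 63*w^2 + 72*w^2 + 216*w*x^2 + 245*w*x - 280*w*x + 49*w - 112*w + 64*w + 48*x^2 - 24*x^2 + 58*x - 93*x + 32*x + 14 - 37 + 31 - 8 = w^2*(9 - 72*x) + w*(216*x^2 - 35*x + 1) + 24*x^2 - 3*x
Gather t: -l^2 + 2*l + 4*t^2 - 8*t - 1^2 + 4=-l^2 + 2*l + 4*t^2 - 8*t + 3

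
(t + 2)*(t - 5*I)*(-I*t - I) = -I*t^3 - 5*t^2 - 3*I*t^2 - 15*t - 2*I*t - 10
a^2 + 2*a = a*(a + 2)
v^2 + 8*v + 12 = (v + 2)*(v + 6)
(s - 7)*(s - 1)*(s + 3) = s^3 - 5*s^2 - 17*s + 21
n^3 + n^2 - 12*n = n*(n - 3)*(n + 4)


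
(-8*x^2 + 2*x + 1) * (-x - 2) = 8*x^3 + 14*x^2 - 5*x - 2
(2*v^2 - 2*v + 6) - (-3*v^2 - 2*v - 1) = 5*v^2 + 7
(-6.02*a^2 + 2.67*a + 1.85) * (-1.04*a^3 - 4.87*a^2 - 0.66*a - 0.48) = 6.2608*a^5 + 26.5406*a^4 - 10.9537*a^3 - 7.8821*a^2 - 2.5026*a - 0.888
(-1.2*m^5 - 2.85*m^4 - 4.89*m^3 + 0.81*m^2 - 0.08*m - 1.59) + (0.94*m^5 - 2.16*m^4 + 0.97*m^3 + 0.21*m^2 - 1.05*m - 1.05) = -0.26*m^5 - 5.01*m^4 - 3.92*m^3 + 1.02*m^2 - 1.13*m - 2.64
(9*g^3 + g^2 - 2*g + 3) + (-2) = 9*g^3 + g^2 - 2*g + 1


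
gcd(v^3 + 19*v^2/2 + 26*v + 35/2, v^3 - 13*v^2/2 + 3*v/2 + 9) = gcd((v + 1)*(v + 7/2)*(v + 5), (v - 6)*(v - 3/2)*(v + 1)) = v + 1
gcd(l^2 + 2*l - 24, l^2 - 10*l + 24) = l - 4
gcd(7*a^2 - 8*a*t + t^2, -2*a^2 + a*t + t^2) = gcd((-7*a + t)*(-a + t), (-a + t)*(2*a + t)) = -a + t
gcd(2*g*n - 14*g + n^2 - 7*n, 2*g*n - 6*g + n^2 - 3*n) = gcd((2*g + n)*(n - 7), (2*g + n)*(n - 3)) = 2*g + n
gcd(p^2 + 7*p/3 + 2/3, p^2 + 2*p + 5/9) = p + 1/3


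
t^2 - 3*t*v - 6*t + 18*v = (t - 6)*(t - 3*v)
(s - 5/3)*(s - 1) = s^2 - 8*s/3 + 5/3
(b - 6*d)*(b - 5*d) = b^2 - 11*b*d + 30*d^2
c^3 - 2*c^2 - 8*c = c*(c - 4)*(c + 2)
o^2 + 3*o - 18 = (o - 3)*(o + 6)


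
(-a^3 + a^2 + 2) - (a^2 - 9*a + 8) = -a^3 + 9*a - 6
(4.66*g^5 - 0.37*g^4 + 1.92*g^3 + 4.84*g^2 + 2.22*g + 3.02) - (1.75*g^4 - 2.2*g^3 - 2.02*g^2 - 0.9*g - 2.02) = 4.66*g^5 - 2.12*g^4 + 4.12*g^3 + 6.86*g^2 + 3.12*g + 5.04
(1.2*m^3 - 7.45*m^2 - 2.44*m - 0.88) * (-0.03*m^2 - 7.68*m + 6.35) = -0.036*m^5 - 8.9925*m^4 + 64.9092*m^3 - 28.5419*m^2 - 8.7356*m - 5.588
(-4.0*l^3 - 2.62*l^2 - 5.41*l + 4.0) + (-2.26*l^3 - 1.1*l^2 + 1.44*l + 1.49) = -6.26*l^3 - 3.72*l^2 - 3.97*l + 5.49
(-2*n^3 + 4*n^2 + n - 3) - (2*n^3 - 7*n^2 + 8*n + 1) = -4*n^3 + 11*n^2 - 7*n - 4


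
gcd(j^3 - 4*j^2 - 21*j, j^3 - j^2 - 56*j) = j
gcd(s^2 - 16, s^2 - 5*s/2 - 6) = s - 4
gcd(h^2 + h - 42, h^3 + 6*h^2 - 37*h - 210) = h^2 + h - 42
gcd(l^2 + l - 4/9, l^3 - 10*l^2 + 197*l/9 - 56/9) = l - 1/3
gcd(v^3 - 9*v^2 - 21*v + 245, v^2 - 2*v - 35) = v^2 - 2*v - 35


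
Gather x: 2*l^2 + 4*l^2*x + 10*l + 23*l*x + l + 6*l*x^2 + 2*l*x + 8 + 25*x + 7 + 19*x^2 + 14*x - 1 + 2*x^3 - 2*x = 2*l^2 + 11*l + 2*x^3 + x^2*(6*l + 19) + x*(4*l^2 + 25*l + 37) + 14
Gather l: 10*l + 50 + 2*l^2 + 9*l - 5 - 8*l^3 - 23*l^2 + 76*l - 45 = -8*l^3 - 21*l^2 + 95*l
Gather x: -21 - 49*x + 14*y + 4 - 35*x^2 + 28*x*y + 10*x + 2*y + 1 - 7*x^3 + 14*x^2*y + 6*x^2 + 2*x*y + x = -7*x^3 + x^2*(14*y - 29) + x*(30*y - 38) + 16*y - 16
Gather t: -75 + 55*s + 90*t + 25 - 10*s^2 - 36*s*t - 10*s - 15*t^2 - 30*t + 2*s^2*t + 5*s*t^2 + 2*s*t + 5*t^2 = -10*s^2 + 45*s + t^2*(5*s - 10) + t*(2*s^2 - 34*s + 60) - 50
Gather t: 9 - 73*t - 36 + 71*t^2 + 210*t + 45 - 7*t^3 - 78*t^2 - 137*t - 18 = -7*t^3 - 7*t^2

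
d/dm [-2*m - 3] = -2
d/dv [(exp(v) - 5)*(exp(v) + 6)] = (2*exp(v) + 1)*exp(v)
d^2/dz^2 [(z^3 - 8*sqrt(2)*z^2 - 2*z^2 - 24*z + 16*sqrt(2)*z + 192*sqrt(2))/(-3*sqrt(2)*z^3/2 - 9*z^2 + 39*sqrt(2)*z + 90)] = 4*(2*z^6 + 11*sqrt(2)*z^6 - 48*sqrt(2)*z^5 - 6*z^5 - 492*sqrt(2)*z^4 - 132*z^4 - 4408*z^3 - 128*sqrt(2)*z^3 - 4680*z^2 + 10908*sqrt(2)*z^2 - 8640*sqrt(2)*z + 62856*z - 168672*sqrt(2) + 28560)/(3*(sqrt(2)*z^9 + 18*z^8 - 24*sqrt(2)*z^7 - 1008*z^6 - 456*sqrt(2)*z^5 + 18288*z^4 + 15904*sqrt(2)*z^3 - 89280*z^2 - 140400*sqrt(2)*z - 108000))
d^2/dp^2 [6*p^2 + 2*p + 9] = 12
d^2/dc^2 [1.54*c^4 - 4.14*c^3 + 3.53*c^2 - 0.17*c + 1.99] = 18.48*c^2 - 24.84*c + 7.06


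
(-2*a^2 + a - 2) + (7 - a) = 5 - 2*a^2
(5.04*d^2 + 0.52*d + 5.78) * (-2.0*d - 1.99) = -10.08*d^3 - 11.0696*d^2 - 12.5948*d - 11.5022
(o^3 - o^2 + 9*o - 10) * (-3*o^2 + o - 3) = -3*o^5 + 4*o^4 - 31*o^3 + 42*o^2 - 37*o + 30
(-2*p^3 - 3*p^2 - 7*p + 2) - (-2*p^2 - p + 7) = -2*p^3 - p^2 - 6*p - 5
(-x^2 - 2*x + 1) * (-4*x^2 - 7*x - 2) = 4*x^4 + 15*x^3 + 12*x^2 - 3*x - 2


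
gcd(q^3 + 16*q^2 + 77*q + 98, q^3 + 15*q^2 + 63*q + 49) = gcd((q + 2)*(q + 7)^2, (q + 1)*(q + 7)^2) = q^2 + 14*q + 49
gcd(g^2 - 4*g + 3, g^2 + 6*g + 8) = 1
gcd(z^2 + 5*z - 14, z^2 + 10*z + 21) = z + 7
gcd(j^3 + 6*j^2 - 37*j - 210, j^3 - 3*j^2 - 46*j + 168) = j^2 + j - 42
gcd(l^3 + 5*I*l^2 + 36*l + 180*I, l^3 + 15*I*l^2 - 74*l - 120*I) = l^2 + 11*I*l - 30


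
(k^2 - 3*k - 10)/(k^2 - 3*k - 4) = (-k^2 + 3*k + 10)/(-k^2 + 3*k + 4)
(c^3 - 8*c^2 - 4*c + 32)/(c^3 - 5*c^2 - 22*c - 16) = (c - 2)/(c + 1)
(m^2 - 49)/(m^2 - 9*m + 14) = (m + 7)/(m - 2)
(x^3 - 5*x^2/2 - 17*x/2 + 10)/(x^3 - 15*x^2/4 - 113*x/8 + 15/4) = 4*(x^2 - 5*x + 4)/(4*x^2 - 25*x + 6)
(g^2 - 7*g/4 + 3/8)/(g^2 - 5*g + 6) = (8*g^2 - 14*g + 3)/(8*(g^2 - 5*g + 6))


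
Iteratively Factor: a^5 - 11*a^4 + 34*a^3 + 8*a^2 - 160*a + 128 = (a - 4)*(a^4 - 7*a^3 + 6*a^2 + 32*a - 32) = (a - 4)*(a - 1)*(a^3 - 6*a^2 + 32) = (a - 4)^2*(a - 1)*(a^2 - 2*a - 8) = (a - 4)^2*(a - 1)*(a + 2)*(a - 4)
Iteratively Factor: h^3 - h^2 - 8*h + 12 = (h + 3)*(h^2 - 4*h + 4) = (h - 2)*(h + 3)*(h - 2)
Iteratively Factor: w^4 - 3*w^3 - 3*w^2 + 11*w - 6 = (w + 2)*(w^3 - 5*w^2 + 7*w - 3) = (w - 1)*(w + 2)*(w^2 - 4*w + 3) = (w - 1)^2*(w + 2)*(w - 3)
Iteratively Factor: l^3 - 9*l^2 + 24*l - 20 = (l - 5)*(l^2 - 4*l + 4) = (l - 5)*(l - 2)*(l - 2)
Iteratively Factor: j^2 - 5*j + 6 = (j - 2)*(j - 3)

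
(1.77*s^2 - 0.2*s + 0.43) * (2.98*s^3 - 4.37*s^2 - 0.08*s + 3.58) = 5.2746*s^5 - 8.3309*s^4 + 2.0138*s^3 + 4.4735*s^2 - 0.7504*s + 1.5394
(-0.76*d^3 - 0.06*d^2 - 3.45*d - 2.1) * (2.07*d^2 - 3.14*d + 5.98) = -1.5732*d^5 + 2.2622*d^4 - 11.4979*d^3 + 6.1272*d^2 - 14.037*d - 12.558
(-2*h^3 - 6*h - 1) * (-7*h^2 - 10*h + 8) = 14*h^5 + 20*h^4 + 26*h^3 + 67*h^2 - 38*h - 8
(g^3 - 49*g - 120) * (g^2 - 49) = g^5 - 98*g^3 - 120*g^2 + 2401*g + 5880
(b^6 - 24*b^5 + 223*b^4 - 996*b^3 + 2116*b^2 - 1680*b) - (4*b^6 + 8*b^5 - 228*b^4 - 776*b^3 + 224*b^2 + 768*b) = -3*b^6 - 32*b^5 + 451*b^4 - 220*b^3 + 1892*b^2 - 2448*b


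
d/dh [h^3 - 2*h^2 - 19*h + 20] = 3*h^2 - 4*h - 19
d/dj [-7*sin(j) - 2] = -7*cos(j)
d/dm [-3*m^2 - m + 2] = -6*m - 1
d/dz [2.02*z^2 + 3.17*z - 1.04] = 4.04*z + 3.17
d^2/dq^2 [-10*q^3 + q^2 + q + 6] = 2 - 60*q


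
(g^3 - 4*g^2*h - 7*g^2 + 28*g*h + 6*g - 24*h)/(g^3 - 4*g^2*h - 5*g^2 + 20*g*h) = (g^2 - 7*g + 6)/(g*(g - 5))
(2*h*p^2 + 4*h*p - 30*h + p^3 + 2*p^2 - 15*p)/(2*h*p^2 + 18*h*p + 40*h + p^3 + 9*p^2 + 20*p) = (p - 3)/(p + 4)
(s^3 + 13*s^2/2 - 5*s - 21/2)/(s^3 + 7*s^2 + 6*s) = (2*s^2 + 11*s - 21)/(2*s*(s + 6))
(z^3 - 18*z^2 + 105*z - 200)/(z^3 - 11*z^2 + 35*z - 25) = (z - 8)/(z - 1)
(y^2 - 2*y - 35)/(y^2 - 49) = (y + 5)/(y + 7)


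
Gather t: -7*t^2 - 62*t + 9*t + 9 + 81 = -7*t^2 - 53*t + 90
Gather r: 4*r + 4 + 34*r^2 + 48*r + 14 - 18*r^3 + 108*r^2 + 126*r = -18*r^3 + 142*r^2 + 178*r + 18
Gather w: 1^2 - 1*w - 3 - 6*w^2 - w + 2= -6*w^2 - 2*w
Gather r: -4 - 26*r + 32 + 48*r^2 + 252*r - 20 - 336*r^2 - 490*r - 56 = -288*r^2 - 264*r - 48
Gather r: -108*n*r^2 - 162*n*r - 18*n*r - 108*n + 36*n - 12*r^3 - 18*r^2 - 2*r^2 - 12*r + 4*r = -72*n - 12*r^3 + r^2*(-108*n - 20) + r*(-180*n - 8)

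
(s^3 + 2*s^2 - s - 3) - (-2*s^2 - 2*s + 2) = s^3 + 4*s^2 + s - 5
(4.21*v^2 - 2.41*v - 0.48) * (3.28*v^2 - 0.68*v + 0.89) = 13.8088*v^4 - 10.7676*v^3 + 3.8113*v^2 - 1.8185*v - 0.4272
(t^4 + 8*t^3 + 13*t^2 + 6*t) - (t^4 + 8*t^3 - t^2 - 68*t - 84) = 14*t^2 + 74*t + 84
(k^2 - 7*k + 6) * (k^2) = k^4 - 7*k^3 + 6*k^2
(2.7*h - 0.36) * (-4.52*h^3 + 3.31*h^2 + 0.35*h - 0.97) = -12.204*h^4 + 10.5642*h^3 - 0.2466*h^2 - 2.745*h + 0.3492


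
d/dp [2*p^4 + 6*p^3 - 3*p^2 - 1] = 2*p*(4*p^2 + 9*p - 3)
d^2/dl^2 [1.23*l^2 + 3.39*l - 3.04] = 2.46000000000000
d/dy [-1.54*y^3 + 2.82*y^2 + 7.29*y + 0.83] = -4.62*y^2 + 5.64*y + 7.29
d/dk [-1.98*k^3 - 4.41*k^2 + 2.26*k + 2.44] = -5.94*k^2 - 8.82*k + 2.26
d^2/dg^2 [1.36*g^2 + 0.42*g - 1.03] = 2.72000000000000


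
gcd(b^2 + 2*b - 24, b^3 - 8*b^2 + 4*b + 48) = b - 4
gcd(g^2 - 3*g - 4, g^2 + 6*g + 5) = g + 1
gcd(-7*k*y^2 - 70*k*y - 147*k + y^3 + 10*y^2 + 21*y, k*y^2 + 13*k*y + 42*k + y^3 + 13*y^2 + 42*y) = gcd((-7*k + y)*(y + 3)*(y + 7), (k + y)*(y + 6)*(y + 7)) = y + 7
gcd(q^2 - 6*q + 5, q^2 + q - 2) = q - 1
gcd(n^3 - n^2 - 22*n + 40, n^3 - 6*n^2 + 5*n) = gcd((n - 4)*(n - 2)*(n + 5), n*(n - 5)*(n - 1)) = 1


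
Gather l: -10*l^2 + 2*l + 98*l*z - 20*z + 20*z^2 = -10*l^2 + l*(98*z + 2) + 20*z^2 - 20*z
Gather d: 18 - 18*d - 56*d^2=-56*d^2 - 18*d + 18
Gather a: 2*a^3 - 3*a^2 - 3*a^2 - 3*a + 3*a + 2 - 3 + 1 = 2*a^3 - 6*a^2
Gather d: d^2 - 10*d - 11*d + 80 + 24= d^2 - 21*d + 104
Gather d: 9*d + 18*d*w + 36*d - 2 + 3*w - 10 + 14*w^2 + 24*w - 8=d*(18*w + 45) + 14*w^2 + 27*w - 20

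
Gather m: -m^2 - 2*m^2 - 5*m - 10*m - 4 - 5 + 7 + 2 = -3*m^2 - 15*m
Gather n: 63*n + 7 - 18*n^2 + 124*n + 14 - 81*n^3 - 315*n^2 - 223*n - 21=-81*n^3 - 333*n^2 - 36*n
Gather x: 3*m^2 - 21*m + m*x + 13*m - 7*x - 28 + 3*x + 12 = 3*m^2 - 8*m + x*(m - 4) - 16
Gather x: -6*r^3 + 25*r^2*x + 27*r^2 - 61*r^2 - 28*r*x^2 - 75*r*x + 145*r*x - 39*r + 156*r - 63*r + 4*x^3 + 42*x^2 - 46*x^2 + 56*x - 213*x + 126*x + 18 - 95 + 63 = -6*r^3 - 34*r^2 + 54*r + 4*x^3 + x^2*(-28*r - 4) + x*(25*r^2 + 70*r - 31) - 14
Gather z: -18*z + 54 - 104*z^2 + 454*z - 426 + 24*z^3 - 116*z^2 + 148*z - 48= 24*z^3 - 220*z^2 + 584*z - 420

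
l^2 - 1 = (l - 1)*(l + 1)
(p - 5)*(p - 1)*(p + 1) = p^3 - 5*p^2 - p + 5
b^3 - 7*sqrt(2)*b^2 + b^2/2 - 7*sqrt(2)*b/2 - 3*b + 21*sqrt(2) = (b - 3/2)*(b + 2)*(b - 7*sqrt(2))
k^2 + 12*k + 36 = (k + 6)^2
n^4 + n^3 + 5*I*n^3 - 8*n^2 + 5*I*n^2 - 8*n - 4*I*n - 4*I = (n + 1)*(n + I)*(n + 2*I)^2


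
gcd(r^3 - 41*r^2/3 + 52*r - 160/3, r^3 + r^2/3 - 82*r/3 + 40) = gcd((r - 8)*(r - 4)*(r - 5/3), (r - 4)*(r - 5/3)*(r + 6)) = r^2 - 17*r/3 + 20/3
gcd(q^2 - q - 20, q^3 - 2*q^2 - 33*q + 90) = q - 5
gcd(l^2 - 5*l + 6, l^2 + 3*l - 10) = l - 2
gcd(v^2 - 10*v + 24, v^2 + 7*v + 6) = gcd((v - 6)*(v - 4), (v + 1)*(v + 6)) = 1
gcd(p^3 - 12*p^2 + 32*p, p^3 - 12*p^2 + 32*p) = p^3 - 12*p^2 + 32*p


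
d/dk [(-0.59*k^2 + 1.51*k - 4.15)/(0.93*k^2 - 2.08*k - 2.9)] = (-0.1771*k^2 + 11.141*k - 13.011)/(0.8649*k^4 - 3.8688*k^3 - 1.0676*k^2 + 12.064*k + 8.41)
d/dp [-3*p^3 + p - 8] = 1 - 9*p^2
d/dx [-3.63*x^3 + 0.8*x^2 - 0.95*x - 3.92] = -10.89*x^2 + 1.6*x - 0.95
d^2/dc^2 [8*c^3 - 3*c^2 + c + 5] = 48*c - 6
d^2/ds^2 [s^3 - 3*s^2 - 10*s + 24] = 6*s - 6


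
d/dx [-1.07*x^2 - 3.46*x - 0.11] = -2.14*x - 3.46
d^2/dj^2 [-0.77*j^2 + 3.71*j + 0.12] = -1.54000000000000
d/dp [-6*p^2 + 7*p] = 7 - 12*p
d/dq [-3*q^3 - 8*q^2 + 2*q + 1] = -9*q^2 - 16*q + 2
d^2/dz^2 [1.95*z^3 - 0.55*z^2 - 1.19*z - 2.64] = 11.7*z - 1.1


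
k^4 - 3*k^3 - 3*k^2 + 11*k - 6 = (k - 3)*(k - 1)^2*(k + 2)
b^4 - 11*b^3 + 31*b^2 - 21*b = b*(b - 7)*(b - 3)*(b - 1)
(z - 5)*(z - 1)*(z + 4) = z^3 - 2*z^2 - 19*z + 20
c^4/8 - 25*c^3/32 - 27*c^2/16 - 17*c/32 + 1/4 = (c/4 + 1/4)*(c/2 + 1/2)*(c - 8)*(c - 1/4)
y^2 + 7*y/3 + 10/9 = (y + 2/3)*(y + 5/3)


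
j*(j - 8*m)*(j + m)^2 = j^4 - 6*j^3*m - 15*j^2*m^2 - 8*j*m^3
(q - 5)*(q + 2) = q^2 - 3*q - 10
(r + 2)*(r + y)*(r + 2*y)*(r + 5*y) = r^4 + 8*r^3*y + 2*r^3 + 17*r^2*y^2 + 16*r^2*y + 10*r*y^3 + 34*r*y^2 + 20*y^3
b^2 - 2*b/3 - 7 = (b - 3)*(b + 7/3)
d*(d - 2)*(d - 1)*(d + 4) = d^4 + d^3 - 10*d^2 + 8*d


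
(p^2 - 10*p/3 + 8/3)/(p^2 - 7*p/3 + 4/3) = (p - 2)/(p - 1)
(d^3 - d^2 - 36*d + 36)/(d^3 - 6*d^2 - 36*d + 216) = (d - 1)/(d - 6)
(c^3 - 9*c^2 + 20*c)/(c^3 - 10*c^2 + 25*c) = (c - 4)/(c - 5)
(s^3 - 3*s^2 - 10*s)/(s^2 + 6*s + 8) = s*(s - 5)/(s + 4)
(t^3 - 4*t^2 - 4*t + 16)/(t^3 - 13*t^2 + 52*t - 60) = (t^2 - 2*t - 8)/(t^2 - 11*t + 30)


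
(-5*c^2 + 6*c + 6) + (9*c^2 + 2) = 4*c^2 + 6*c + 8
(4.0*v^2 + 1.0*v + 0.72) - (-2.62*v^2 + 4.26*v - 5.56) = 6.62*v^2 - 3.26*v + 6.28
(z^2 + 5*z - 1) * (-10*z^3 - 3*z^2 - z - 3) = -10*z^5 - 53*z^4 - 6*z^3 - 5*z^2 - 14*z + 3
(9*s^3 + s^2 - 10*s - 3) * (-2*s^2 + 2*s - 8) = -18*s^5 + 16*s^4 - 50*s^3 - 22*s^2 + 74*s + 24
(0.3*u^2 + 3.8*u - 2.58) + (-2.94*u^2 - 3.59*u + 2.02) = -2.64*u^2 + 0.21*u - 0.56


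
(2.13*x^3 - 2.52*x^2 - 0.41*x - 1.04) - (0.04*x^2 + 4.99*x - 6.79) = 2.13*x^3 - 2.56*x^2 - 5.4*x + 5.75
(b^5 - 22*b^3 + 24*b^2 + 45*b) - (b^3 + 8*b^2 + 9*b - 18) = b^5 - 23*b^3 + 16*b^2 + 36*b + 18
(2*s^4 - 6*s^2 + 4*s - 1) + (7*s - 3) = 2*s^4 - 6*s^2 + 11*s - 4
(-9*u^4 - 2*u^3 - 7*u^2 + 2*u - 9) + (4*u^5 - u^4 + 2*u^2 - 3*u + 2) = 4*u^5 - 10*u^4 - 2*u^3 - 5*u^2 - u - 7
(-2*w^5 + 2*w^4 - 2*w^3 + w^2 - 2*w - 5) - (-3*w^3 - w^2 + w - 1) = -2*w^5 + 2*w^4 + w^3 + 2*w^2 - 3*w - 4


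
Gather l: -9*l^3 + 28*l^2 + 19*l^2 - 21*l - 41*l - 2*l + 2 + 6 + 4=-9*l^3 + 47*l^2 - 64*l + 12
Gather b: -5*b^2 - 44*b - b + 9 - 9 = -5*b^2 - 45*b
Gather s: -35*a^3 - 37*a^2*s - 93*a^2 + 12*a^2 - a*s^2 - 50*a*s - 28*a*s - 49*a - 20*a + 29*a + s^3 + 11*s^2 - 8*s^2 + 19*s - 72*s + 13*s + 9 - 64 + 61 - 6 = -35*a^3 - 81*a^2 - 40*a + s^3 + s^2*(3 - a) + s*(-37*a^2 - 78*a - 40)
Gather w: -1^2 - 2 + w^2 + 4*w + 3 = w^2 + 4*w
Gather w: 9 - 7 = 2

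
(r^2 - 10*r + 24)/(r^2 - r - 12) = (r - 6)/(r + 3)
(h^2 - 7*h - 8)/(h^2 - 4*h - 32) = (h + 1)/(h + 4)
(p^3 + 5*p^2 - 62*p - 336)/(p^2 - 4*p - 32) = (p^2 + 13*p + 42)/(p + 4)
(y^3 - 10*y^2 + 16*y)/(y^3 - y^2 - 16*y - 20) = y*(-y^2 + 10*y - 16)/(-y^3 + y^2 + 16*y + 20)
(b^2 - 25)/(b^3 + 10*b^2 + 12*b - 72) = (b^2 - 25)/(b^3 + 10*b^2 + 12*b - 72)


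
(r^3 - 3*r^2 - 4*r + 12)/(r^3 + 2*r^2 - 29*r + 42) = (r + 2)/(r + 7)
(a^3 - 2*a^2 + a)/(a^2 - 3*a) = (a^2 - 2*a + 1)/(a - 3)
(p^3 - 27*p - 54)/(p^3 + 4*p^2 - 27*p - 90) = (p^2 - 3*p - 18)/(p^2 + p - 30)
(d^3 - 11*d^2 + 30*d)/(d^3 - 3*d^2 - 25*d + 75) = d*(d - 6)/(d^2 + 2*d - 15)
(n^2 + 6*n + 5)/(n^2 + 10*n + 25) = (n + 1)/(n + 5)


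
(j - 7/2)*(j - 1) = j^2 - 9*j/2 + 7/2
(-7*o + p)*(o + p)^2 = -7*o^3 - 13*o^2*p - 5*o*p^2 + p^3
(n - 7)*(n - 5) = n^2 - 12*n + 35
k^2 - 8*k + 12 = (k - 6)*(k - 2)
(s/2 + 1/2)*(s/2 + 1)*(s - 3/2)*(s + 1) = s^4/4 + 5*s^3/8 - s^2/4 - 11*s/8 - 3/4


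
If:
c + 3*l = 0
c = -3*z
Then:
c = -3*z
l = z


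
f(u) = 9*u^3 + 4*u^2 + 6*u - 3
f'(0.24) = 9.48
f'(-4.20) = 448.68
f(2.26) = 134.88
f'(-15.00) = 5961.00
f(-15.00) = -29568.00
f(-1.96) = -67.16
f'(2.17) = 150.50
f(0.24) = -1.21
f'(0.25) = 9.69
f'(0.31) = 11.07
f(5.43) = 1588.45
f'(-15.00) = 5961.00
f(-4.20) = -624.43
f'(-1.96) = 94.04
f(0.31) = -0.49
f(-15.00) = -29568.00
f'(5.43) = 845.53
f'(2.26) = 161.99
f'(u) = 27*u^2 + 8*u + 6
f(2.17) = 120.82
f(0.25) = -1.11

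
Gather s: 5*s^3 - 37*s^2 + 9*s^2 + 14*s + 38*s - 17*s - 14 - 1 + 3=5*s^3 - 28*s^2 + 35*s - 12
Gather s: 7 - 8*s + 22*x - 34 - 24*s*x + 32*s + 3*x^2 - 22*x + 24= s*(24 - 24*x) + 3*x^2 - 3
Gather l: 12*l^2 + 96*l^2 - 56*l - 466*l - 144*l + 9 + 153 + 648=108*l^2 - 666*l + 810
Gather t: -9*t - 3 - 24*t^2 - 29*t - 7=-24*t^2 - 38*t - 10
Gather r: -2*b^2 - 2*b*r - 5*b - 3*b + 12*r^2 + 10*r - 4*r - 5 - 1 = -2*b^2 - 8*b + 12*r^2 + r*(6 - 2*b) - 6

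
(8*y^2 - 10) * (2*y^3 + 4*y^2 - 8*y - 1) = 16*y^5 + 32*y^4 - 84*y^3 - 48*y^2 + 80*y + 10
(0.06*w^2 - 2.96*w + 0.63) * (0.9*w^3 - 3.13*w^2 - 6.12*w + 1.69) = 0.054*w^5 - 2.8518*w^4 + 9.4646*w^3 + 16.2447*w^2 - 8.858*w + 1.0647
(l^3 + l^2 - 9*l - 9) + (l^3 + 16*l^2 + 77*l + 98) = 2*l^3 + 17*l^2 + 68*l + 89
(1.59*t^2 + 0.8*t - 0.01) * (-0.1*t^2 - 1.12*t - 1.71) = -0.159*t^4 - 1.8608*t^3 - 3.6139*t^2 - 1.3568*t + 0.0171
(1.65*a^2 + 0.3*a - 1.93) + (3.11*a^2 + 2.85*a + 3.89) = 4.76*a^2 + 3.15*a + 1.96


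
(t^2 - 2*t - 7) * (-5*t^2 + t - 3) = -5*t^4 + 11*t^3 + 30*t^2 - t + 21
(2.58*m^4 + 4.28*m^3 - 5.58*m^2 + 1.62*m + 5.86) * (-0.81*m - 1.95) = -2.0898*m^5 - 8.4978*m^4 - 3.8262*m^3 + 9.5688*m^2 - 7.9056*m - 11.427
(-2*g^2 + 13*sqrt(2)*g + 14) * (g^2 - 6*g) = -2*g^4 + 12*g^3 + 13*sqrt(2)*g^3 - 78*sqrt(2)*g^2 + 14*g^2 - 84*g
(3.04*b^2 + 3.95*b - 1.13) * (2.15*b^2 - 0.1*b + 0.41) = 6.536*b^4 + 8.1885*b^3 - 1.5781*b^2 + 1.7325*b - 0.4633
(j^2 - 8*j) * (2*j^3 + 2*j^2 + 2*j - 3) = 2*j^5 - 14*j^4 - 14*j^3 - 19*j^2 + 24*j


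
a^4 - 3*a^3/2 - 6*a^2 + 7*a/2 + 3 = (a - 3)*(a - 1)*(a + 1/2)*(a + 2)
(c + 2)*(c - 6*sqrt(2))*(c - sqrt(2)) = c^3 - 7*sqrt(2)*c^2 + 2*c^2 - 14*sqrt(2)*c + 12*c + 24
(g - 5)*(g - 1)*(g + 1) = g^3 - 5*g^2 - g + 5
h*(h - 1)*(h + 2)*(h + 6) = h^4 + 7*h^3 + 4*h^2 - 12*h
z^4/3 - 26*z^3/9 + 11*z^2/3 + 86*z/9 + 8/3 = (z/3 + 1/3)*(z - 6)*(z - 4)*(z + 1/3)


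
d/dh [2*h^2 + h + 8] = 4*h + 1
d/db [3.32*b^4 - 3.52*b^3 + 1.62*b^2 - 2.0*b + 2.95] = 13.28*b^3 - 10.56*b^2 + 3.24*b - 2.0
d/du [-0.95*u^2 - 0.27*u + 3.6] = -1.9*u - 0.27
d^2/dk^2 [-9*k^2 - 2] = -18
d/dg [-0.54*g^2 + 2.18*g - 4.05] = 2.18 - 1.08*g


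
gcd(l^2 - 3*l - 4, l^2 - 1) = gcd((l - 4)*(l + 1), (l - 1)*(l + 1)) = l + 1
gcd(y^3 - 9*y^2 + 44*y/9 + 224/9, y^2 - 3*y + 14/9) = y - 7/3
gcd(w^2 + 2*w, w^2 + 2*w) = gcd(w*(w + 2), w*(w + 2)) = w^2 + 2*w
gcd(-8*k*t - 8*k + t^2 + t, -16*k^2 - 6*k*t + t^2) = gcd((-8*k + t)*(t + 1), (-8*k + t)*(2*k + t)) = -8*k + t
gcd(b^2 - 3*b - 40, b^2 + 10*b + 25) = b + 5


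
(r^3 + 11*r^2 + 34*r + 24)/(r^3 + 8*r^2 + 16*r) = (r^2 + 7*r + 6)/(r*(r + 4))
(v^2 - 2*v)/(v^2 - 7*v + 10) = v/(v - 5)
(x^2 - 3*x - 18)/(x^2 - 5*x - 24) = (x - 6)/(x - 8)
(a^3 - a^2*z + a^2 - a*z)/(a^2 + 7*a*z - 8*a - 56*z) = a*(a^2 - a*z + a - z)/(a^2 + 7*a*z - 8*a - 56*z)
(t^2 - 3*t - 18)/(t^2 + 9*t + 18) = (t - 6)/(t + 6)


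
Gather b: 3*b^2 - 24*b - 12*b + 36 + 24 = 3*b^2 - 36*b + 60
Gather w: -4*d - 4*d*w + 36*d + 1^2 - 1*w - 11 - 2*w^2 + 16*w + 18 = 32*d - 2*w^2 + w*(15 - 4*d) + 8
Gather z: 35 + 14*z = 14*z + 35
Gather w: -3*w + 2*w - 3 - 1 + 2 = -w - 2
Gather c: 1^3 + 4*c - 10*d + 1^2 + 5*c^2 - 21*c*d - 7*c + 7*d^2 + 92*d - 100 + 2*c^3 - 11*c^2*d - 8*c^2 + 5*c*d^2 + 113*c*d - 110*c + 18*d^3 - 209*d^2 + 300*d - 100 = 2*c^3 + c^2*(-11*d - 3) + c*(5*d^2 + 92*d - 113) + 18*d^3 - 202*d^2 + 382*d - 198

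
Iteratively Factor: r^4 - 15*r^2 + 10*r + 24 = (r - 2)*(r^3 + 2*r^2 - 11*r - 12) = (r - 3)*(r - 2)*(r^2 + 5*r + 4) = (r - 3)*(r - 2)*(r + 4)*(r + 1)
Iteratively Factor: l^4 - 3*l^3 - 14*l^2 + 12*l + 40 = (l + 2)*(l^3 - 5*l^2 - 4*l + 20) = (l + 2)^2*(l^2 - 7*l + 10) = (l - 2)*(l + 2)^2*(l - 5)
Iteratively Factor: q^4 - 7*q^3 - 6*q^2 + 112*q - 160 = (q - 4)*(q^3 - 3*q^2 - 18*q + 40) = (q - 4)*(q - 2)*(q^2 - q - 20) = (q - 4)*(q - 2)*(q + 4)*(q - 5)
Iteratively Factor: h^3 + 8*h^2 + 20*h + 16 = (h + 4)*(h^2 + 4*h + 4) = (h + 2)*(h + 4)*(h + 2)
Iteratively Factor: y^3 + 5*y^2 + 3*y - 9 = (y + 3)*(y^2 + 2*y - 3) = (y + 3)^2*(y - 1)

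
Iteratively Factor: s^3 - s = (s + 1)*(s^2 - s) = (s - 1)*(s + 1)*(s)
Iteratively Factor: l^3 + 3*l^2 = (l)*(l^2 + 3*l) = l^2*(l + 3)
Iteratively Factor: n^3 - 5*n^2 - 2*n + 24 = (n + 2)*(n^2 - 7*n + 12) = (n - 4)*(n + 2)*(n - 3)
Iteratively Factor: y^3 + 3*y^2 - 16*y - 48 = (y - 4)*(y^2 + 7*y + 12) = (y - 4)*(y + 4)*(y + 3)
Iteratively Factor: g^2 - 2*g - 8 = (g - 4)*(g + 2)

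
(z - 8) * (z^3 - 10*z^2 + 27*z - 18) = z^4 - 18*z^3 + 107*z^2 - 234*z + 144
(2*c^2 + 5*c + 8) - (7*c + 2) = 2*c^2 - 2*c + 6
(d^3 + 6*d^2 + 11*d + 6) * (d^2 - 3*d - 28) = d^5 + 3*d^4 - 35*d^3 - 195*d^2 - 326*d - 168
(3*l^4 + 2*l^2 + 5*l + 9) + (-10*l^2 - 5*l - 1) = 3*l^4 - 8*l^2 + 8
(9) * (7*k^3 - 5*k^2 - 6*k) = 63*k^3 - 45*k^2 - 54*k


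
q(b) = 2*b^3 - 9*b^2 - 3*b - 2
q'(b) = 6*b^2 - 18*b - 3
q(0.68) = -7.57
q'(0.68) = -12.47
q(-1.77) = -35.98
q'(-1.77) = 47.66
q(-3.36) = -169.39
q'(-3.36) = 125.22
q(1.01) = -12.15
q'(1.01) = -15.06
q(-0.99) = -9.79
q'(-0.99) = 20.70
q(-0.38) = -2.27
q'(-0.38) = 4.71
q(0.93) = -10.97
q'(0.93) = -14.55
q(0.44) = -4.89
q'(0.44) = -9.76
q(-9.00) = -2162.00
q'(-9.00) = 645.00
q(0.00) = -2.00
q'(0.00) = -3.00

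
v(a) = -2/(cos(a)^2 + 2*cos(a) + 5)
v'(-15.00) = 0.04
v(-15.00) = -0.49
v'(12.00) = 0.07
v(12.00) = -0.27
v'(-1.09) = 0.14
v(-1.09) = -0.33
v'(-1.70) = 0.15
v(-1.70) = -0.42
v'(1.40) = -0.16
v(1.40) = -0.37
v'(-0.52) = 0.07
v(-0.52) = -0.27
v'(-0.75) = 0.10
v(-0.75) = -0.29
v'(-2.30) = 0.06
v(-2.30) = -0.49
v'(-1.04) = 0.13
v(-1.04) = -0.32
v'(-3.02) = 0.00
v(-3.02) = -0.50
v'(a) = -2*(2*sin(a)*cos(a) + 2*sin(a))/(cos(a)^2 + 2*cos(a) + 5)^2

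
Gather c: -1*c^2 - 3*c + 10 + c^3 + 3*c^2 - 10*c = c^3 + 2*c^2 - 13*c + 10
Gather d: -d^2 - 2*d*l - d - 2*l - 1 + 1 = -d^2 + d*(-2*l - 1) - 2*l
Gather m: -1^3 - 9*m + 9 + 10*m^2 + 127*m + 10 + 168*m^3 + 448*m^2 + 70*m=168*m^3 + 458*m^2 + 188*m + 18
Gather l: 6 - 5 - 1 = 0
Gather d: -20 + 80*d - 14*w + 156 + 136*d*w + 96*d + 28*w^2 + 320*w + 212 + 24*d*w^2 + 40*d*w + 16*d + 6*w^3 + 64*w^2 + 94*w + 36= d*(24*w^2 + 176*w + 192) + 6*w^3 + 92*w^2 + 400*w + 384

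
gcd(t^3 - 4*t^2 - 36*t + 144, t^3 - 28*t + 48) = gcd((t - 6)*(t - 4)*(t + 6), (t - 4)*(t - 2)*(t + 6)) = t^2 + 2*t - 24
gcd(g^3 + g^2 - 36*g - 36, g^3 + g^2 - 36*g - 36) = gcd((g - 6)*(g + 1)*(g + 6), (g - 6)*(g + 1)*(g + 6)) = g^3 + g^2 - 36*g - 36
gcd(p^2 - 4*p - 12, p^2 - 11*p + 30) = p - 6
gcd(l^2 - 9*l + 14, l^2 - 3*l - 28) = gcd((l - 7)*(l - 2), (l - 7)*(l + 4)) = l - 7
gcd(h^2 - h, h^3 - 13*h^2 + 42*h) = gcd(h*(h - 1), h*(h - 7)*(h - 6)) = h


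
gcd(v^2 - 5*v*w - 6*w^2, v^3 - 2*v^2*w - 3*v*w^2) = v + w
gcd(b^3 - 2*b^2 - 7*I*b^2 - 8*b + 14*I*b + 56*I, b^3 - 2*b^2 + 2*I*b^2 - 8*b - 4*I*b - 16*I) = b^2 - 2*b - 8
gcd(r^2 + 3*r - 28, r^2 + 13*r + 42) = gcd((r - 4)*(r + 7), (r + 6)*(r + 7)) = r + 7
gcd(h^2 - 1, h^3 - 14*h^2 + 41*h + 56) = h + 1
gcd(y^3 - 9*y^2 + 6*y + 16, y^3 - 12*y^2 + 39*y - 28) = 1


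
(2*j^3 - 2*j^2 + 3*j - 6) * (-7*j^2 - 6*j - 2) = -14*j^5 + 2*j^4 - 13*j^3 + 28*j^2 + 30*j + 12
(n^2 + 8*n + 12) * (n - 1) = n^3 + 7*n^2 + 4*n - 12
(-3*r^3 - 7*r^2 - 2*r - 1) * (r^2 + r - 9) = -3*r^5 - 10*r^4 + 18*r^3 + 60*r^2 + 17*r + 9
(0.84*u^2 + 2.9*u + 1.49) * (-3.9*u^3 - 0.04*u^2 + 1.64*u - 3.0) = -3.276*u^5 - 11.3436*u^4 - 4.5494*u^3 + 2.1764*u^2 - 6.2564*u - 4.47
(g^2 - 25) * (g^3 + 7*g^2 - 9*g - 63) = g^5 + 7*g^4 - 34*g^3 - 238*g^2 + 225*g + 1575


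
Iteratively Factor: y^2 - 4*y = (y)*(y - 4)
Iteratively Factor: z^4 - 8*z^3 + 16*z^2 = (z - 4)*(z^3 - 4*z^2) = z*(z - 4)*(z^2 - 4*z) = z*(z - 4)^2*(z)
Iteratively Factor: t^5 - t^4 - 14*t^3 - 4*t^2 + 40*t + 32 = (t + 2)*(t^4 - 3*t^3 - 8*t^2 + 12*t + 16) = (t + 1)*(t + 2)*(t^3 - 4*t^2 - 4*t + 16) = (t - 4)*(t + 1)*(t + 2)*(t^2 - 4) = (t - 4)*(t + 1)*(t + 2)^2*(t - 2)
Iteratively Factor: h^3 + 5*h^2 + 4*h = (h + 1)*(h^2 + 4*h) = (h + 1)*(h + 4)*(h)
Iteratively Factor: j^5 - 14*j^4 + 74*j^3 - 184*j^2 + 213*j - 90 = (j - 3)*(j^4 - 11*j^3 + 41*j^2 - 61*j + 30) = (j - 5)*(j - 3)*(j^3 - 6*j^2 + 11*j - 6) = (j - 5)*(j - 3)^2*(j^2 - 3*j + 2) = (j - 5)*(j - 3)^2*(j - 2)*(j - 1)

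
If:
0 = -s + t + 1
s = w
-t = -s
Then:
No Solution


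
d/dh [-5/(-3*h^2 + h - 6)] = 5*(1 - 6*h)/(3*h^2 - h + 6)^2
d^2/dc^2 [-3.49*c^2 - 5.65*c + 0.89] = -6.98000000000000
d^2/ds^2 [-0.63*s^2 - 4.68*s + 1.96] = -1.26000000000000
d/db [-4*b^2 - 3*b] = -8*b - 3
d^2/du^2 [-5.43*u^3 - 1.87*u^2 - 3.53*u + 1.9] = -32.58*u - 3.74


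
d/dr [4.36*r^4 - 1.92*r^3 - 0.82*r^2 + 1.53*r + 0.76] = 17.44*r^3 - 5.76*r^2 - 1.64*r + 1.53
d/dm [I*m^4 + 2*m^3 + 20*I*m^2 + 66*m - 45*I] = 4*I*m^3 + 6*m^2 + 40*I*m + 66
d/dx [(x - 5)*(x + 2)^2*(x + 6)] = 4*x^3 + 15*x^2 - 44*x - 116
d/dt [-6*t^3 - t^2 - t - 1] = -18*t^2 - 2*t - 1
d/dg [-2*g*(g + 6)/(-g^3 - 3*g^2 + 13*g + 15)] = 2*(-g*(g + 6)*(3*g^2 + 6*g - 13) + 2*(g + 3)*(g^3 + 3*g^2 - 13*g - 15))/(g^3 + 3*g^2 - 13*g - 15)^2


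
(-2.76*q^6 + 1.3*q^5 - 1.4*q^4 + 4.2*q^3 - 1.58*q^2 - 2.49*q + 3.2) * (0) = 0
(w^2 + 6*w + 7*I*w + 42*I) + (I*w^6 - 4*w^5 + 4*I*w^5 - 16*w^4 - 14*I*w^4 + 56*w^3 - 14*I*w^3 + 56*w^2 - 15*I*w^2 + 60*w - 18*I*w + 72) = I*w^6 - 4*w^5 + 4*I*w^5 - 16*w^4 - 14*I*w^4 + 56*w^3 - 14*I*w^3 + 57*w^2 - 15*I*w^2 + 66*w - 11*I*w + 72 + 42*I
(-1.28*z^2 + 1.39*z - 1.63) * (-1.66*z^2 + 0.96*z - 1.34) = 2.1248*z^4 - 3.5362*z^3 + 5.7554*z^2 - 3.4274*z + 2.1842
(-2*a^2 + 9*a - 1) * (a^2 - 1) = -2*a^4 + 9*a^3 + a^2 - 9*a + 1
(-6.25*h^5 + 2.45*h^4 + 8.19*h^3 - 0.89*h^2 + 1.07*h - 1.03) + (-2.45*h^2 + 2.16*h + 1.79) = -6.25*h^5 + 2.45*h^4 + 8.19*h^3 - 3.34*h^2 + 3.23*h + 0.76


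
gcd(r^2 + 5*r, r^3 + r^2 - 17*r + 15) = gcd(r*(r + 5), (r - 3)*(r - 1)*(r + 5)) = r + 5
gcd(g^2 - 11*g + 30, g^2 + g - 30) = g - 5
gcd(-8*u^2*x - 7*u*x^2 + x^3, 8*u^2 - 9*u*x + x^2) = -8*u + x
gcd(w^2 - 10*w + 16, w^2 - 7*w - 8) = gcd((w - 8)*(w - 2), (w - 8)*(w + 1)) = w - 8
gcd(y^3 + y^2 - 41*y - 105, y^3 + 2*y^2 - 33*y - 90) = y^2 + 8*y + 15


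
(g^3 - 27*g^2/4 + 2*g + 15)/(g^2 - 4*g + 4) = (4*g^2 - 19*g - 30)/(4*(g - 2))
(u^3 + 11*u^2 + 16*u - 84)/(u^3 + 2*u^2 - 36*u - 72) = (u^2 + 5*u - 14)/(u^2 - 4*u - 12)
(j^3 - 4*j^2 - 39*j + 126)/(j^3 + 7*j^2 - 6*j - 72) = (j - 7)/(j + 4)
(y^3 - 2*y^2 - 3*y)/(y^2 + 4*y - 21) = y*(y + 1)/(y + 7)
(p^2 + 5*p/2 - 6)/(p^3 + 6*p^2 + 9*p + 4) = (p - 3/2)/(p^2 + 2*p + 1)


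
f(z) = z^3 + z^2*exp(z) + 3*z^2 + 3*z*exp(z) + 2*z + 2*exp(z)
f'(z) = z^2*exp(z) + 3*z^2 + 5*z*exp(z) + 6*z + 5*exp(z) + 2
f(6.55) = 45560.78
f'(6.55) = 56565.80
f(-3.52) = -13.37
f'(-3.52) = 18.04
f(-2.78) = -3.77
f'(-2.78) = 8.43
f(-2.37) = -1.15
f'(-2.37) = 4.52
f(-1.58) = 0.33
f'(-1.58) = -0.07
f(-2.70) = -3.13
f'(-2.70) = 7.59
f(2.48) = 224.83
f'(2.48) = 316.55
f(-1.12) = 0.08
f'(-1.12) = -0.74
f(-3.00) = -5.90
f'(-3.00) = 10.95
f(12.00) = 29623556.04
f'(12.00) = 34016257.41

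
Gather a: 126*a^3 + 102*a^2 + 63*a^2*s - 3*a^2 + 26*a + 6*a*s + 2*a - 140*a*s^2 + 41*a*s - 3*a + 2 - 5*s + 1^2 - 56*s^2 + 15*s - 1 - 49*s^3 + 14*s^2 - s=126*a^3 + a^2*(63*s + 99) + a*(-140*s^2 + 47*s + 25) - 49*s^3 - 42*s^2 + 9*s + 2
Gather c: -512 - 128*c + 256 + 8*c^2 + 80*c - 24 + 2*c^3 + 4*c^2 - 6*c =2*c^3 + 12*c^2 - 54*c - 280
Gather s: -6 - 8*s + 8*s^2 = 8*s^2 - 8*s - 6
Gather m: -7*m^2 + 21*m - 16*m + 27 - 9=-7*m^2 + 5*m + 18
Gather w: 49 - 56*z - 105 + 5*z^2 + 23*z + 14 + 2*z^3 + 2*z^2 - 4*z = 2*z^3 + 7*z^2 - 37*z - 42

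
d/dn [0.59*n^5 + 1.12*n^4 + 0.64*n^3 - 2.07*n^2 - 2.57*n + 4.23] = 2.95*n^4 + 4.48*n^3 + 1.92*n^2 - 4.14*n - 2.57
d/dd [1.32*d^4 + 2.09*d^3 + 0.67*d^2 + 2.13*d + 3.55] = 5.28*d^3 + 6.27*d^2 + 1.34*d + 2.13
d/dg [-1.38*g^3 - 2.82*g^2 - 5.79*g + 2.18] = -4.14*g^2 - 5.64*g - 5.79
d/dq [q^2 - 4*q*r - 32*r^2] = 2*q - 4*r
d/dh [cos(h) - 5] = -sin(h)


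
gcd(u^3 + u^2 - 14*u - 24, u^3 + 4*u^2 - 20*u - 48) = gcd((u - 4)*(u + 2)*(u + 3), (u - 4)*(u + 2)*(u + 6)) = u^2 - 2*u - 8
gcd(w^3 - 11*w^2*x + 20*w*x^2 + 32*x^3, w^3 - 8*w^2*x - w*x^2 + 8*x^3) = -w^2 + 7*w*x + 8*x^2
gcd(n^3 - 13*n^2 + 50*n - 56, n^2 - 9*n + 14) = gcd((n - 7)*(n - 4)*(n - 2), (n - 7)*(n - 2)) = n^2 - 9*n + 14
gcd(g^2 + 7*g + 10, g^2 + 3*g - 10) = g + 5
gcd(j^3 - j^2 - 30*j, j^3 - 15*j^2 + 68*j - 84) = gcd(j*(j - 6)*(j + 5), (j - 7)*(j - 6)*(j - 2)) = j - 6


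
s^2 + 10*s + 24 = (s + 4)*(s + 6)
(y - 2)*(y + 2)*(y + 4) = y^3 + 4*y^2 - 4*y - 16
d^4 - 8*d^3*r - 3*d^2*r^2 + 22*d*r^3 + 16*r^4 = (d - 8*r)*(d - 2*r)*(d + r)^2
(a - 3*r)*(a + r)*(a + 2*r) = a^3 - 7*a*r^2 - 6*r^3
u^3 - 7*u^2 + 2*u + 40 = (u - 5)*(u - 4)*(u + 2)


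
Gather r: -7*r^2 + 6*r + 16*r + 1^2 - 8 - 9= -7*r^2 + 22*r - 16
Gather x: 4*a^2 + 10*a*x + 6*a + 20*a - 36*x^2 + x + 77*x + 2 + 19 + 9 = 4*a^2 + 26*a - 36*x^2 + x*(10*a + 78) + 30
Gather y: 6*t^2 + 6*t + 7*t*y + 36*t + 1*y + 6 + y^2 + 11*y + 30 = 6*t^2 + 42*t + y^2 + y*(7*t + 12) + 36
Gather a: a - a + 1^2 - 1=0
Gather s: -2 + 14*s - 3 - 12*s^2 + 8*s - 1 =-12*s^2 + 22*s - 6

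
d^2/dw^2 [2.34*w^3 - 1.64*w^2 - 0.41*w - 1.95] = 14.04*w - 3.28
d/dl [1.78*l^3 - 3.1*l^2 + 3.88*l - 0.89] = 5.34*l^2 - 6.2*l + 3.88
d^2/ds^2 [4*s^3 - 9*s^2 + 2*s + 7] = 24*s - 18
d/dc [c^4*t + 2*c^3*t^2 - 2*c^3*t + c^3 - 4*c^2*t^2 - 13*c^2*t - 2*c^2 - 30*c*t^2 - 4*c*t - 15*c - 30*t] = 4*c^3*t + 6*c^2*t^2 - 6*c^2*t + 3*c^2 - 8*c*t^2 - 26*c*t - 4*c - 30*t^2 - 4*t - 15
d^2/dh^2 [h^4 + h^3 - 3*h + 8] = 6*h*(2*h + 1)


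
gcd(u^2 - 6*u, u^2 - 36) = u - 6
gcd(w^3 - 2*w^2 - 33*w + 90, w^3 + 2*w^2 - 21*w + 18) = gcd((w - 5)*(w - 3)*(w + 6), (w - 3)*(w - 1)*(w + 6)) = w^2 + 3*w - 18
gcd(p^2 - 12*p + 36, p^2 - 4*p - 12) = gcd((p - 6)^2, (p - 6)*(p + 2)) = p - 6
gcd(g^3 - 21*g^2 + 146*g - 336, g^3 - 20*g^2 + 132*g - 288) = g^2 - 14*g + 48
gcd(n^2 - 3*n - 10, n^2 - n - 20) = n - 5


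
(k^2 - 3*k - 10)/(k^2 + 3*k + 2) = (k - 5)/(k + 1)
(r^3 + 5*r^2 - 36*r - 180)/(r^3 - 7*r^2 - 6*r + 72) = (r^2 + 11*r + 30)/(r^2 - r - 12)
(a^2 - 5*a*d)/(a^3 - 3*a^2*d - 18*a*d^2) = (-a + 5*d)/(-a^2 + 3*a*d + 18*d^2)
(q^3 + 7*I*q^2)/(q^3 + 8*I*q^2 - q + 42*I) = q^2/(q^2 + I*q + 6)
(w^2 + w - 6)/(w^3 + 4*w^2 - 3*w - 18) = 1/(w + 3)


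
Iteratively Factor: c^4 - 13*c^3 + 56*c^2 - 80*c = (c - 4)*(c^3 - 9*c^2 + 20*c) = c*(c - 4)*(c^2 - 9*c + 20) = c*(c - 4)^2*(c - 5)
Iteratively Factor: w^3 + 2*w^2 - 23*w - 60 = (w - 5)*(w^2 + 7*w + 12) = (w - 5)*(w + 3)*(w + 4)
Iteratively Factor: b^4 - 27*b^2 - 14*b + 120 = (b - 2)*(b^3 + 2*b^2 - 23*b - 60) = (b - 2)*(b + 3)*(b^2 - b - 20) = (b - 2)*(b + 3)*(b + 4)*(b - 5)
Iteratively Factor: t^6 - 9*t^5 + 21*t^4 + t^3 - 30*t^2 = (t + 1)*(t^5 - 10*t^4 + 31*t^3 - 30*t^2) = (t - 5)*(t + 1)*(t^4 - 5*t^3 + 6*t^2) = t*(t - 5)*(t + 1)*(t^3 - 5*t^2 + 6*t) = t*(t - 5)*(t - 3)*(t + 1)*(t^2 - 2*t) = t*(t - 5)*(t - 3)*(t - 2)*(t + 1)*(t)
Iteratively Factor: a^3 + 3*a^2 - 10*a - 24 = (a + 2)*(a^2 + a - 12) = (a + 2)*(a + 4)*(a - 3)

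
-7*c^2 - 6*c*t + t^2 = (-7*c + t)*(c + t)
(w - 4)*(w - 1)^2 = w^3 - 6*w^2 + 9*w - 4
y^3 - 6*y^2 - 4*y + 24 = (y - 6)*(y - 2)*(y + 2)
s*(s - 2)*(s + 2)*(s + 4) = s^4 + 4*s^3 - 4*s^2 - 16*s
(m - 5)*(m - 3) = m^2 - 8*m + 15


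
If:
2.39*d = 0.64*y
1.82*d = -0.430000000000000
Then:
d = -0.24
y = -0.88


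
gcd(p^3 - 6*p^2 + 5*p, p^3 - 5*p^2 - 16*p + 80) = p - 5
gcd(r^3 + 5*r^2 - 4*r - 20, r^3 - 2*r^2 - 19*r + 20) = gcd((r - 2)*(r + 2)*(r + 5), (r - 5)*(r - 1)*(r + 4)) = 1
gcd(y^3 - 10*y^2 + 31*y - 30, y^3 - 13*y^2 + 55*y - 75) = y^2 - 8*y + 15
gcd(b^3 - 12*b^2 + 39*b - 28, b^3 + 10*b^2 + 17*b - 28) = b - 1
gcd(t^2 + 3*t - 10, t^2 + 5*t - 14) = t - 2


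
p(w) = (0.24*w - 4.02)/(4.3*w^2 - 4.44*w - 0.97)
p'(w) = (4.44 - 8.6*w)*(0.24*w - 4.02)/(4.3*w^2 - 4.44*w - 0.97)^2 + 0.24/(4.3*w^2 - 4.44*w - 0.97)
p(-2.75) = -0.11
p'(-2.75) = -0.06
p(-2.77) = -0.11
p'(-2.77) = -0.06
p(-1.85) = -0.20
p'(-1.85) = -0.18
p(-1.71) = -0.23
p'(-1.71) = -0.22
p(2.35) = -0.28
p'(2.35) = 0.38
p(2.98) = -0.14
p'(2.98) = 0.13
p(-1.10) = -0.47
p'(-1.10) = -0.69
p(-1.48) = -0.29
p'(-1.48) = -0.32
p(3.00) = -0.14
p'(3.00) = 0.13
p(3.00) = -0.14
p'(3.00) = 0.13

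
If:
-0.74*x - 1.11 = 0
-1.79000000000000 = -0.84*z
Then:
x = -1.50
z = 2.13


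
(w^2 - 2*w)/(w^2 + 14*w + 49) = w*(w - 2)/(w^2 + 14*w + 49)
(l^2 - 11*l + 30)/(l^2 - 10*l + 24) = (l - 5)/(l - 4)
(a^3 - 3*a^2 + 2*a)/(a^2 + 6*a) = (a^2 - 3*a + 2)/(a + 6)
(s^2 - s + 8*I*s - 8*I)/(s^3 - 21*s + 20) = (s + 8*I)/(s^2 + s - 20)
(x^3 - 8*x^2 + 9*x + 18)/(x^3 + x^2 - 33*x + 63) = (x^2 - 5*x - 6)/(x^2 + 4*x - 21)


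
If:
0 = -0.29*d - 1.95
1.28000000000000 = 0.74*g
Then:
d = -6.72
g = 1.73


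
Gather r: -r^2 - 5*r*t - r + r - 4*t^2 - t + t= -r^2 - 5*r*t - 4*t^2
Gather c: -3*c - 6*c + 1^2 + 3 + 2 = 6 - 9*c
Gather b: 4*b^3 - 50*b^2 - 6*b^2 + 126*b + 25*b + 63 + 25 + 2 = 4*b^3 - 56*b^2 + 151*b + 90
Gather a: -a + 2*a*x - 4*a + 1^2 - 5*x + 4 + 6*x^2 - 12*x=a*(2*x - 5) + 6*x^2 - 17*x + 5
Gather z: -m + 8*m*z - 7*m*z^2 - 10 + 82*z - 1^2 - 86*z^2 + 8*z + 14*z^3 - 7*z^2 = -m + 14*z^3 + z^2*(-7*m - 93) + z*(8*m + 90) - 11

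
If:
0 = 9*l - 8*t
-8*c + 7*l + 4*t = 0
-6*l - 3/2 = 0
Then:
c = -23/64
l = -1/4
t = -9/32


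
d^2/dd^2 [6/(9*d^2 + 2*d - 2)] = 12*(-81*d^2 - 18*d + 4*(9*d + 1)^2 + 18)/(9*d^2 + 2*d - 2)^3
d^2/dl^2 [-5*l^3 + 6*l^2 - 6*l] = 12 - 30*l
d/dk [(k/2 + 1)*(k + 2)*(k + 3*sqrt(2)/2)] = (k/2 + 1)*(3*k + 2 + 3*sqrt(2))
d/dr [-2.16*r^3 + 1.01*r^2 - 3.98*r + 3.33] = -6.48*r^2 + 2.02*r - 3.98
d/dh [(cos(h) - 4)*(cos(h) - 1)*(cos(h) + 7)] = (-3*cos(h)^2 - 4*cos(h) + 31)*sin(h)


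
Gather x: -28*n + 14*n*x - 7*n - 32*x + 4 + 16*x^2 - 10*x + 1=-35*n + 16*x^2 + x*(14*n - 42) + 5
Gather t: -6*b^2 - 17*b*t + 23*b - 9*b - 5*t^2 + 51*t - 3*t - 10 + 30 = -6*b^2 + 14*b - 5*t^2 + t*(48 - 17*b) + 20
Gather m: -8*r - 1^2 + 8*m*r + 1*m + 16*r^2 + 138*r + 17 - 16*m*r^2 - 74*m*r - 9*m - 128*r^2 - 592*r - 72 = m*(-16*r^2 - 66*r - 8) - 112*r^2 - 462*r - 56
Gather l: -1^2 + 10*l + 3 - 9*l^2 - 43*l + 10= -9*l^2 - 33*l + 12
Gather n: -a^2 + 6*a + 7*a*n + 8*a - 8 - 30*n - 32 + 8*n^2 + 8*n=-a^2 + 14*a + 8*n^2 + n*(7*a - 22) - 40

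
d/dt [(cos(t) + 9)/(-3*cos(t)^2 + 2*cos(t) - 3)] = 3*(sin(t)^2 - 18*cos(t) + 6)*sin(t)/(3*sin(t)^2 + 2*cos(t) - 6)^2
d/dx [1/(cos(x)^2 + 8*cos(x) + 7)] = 2*(cos(x) + 4)*sin(x)/(cos(x)^2 + 8*cos(x) + 7)^2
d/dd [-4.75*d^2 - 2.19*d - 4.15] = -9.5*d - 2.19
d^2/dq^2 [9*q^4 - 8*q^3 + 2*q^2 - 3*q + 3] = 108*q^2 - 48*q + 4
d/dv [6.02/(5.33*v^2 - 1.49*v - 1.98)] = (8.9698 - 64.1732*v)/(-5.33*v^2 + 1.49*v + 1.98)^2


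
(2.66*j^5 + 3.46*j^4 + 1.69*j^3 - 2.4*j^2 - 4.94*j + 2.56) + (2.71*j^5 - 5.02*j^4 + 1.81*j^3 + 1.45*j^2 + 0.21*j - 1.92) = 5.37*j^5 - 1.56*j^4 + 3.5*j^3 - 0.95*j^2 - 4.73*j + 0.64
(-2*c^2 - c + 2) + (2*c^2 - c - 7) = -2*c - 5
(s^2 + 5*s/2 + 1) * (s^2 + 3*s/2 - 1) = s^4 + 4*s^3 + 15*s^2/4 - s - 1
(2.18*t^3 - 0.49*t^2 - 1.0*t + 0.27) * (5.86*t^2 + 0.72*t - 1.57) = 12.7748*t^5 - 1.3018*t^4 - 9.6354*t^3 + 1.6315*t^2 + 1.7644*t - 0.4239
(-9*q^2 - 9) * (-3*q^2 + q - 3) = 27*q^4 - 9*q^3 + 54*q^2 - 9*q + 27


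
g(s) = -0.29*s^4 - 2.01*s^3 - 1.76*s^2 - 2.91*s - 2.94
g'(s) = -1.16*s^3 - 6.03*s^2 - 3.52*s - 2.91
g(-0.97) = -0.20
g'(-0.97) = -4.11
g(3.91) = -229.16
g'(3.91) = -178.20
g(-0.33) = -2.10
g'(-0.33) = -2.36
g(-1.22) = 1.00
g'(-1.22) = -5.48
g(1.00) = -9.91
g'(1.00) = -13.62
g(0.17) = -3.50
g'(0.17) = -3.69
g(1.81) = -29.00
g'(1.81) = -35.91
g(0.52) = -5.23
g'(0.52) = -6.53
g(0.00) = -2.94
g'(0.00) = -2.91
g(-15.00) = -8252.79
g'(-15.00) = 2608.14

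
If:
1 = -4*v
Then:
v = -1/4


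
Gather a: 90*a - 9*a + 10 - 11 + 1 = 81*a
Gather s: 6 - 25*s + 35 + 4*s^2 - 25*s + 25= 4*s^2 - 50*s + 66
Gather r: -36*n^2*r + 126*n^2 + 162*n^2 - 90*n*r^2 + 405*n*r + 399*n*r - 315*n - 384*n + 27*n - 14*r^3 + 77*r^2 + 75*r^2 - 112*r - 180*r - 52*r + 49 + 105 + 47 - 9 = 288*n^2 - 672*n - 14*r^3 + r^2*(152 - 90*n) + r*(-36*n^2 + 804*n - 344) + 192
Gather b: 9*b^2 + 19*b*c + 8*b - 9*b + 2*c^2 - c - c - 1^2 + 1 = 9*b^2 + b*(19*c - 1) + 2*c^2 - 2*c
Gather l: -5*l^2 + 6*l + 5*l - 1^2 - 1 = -5*l^2 + 11*l - 2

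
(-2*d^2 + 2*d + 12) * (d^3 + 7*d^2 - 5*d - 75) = -2*d^5 - 12*d^4 + 36*d^3 + 224*d^2 - 210*d - 900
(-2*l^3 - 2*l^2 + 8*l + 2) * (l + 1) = -2*l^4 - 4*l^3 + 6*l^2 + 10*l + 2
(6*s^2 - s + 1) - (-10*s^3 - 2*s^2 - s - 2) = 10*s^3 + 8*s^2 + 3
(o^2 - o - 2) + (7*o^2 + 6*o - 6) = 8*o^2 + 5*o - 8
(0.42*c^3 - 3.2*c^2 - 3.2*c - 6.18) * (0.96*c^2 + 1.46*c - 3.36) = 0.4032*c^5 - 2.4588*c^4 - 9.1552*c^3 + 0.147200000000002*c^2 + 1.7292*c + 20.7648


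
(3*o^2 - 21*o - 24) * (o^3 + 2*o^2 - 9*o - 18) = 3*o^5 - 15*o^4 - 93*o^3 + 87*o^2 + 594*o + 432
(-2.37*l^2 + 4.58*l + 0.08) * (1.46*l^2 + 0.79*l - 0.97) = -3.4602*l^4 + 4.8145*l^3 + 6.0339*l^2 - 4.3794*l - 0.0776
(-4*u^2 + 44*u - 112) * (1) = -4*u^2 + 44*u - 112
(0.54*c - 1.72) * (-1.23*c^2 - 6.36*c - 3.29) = -0.6642*c^3 - 1.3188*c^2 + 9.1626*c + 5.6588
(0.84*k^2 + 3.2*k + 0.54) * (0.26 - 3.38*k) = -2.8392*k^3 - 10.5976*k^2 - 0.9932*k + 0.1404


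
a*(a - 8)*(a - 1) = a^3 - 9*a^2 + 8*a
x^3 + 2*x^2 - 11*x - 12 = (x - 3)*(x + 1)*(x + 4)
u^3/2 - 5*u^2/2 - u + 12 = (u/2 + 1)*(u - 4)*(u - 3)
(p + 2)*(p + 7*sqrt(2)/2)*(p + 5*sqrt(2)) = p^3 + 2*p^2 + 17*sqrt(2)*p^2/2 + 17*sqrt(2)*p + 35*p + 70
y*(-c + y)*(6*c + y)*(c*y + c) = -6*c^3*y^2 - 6*c^3*y + 5*c^2*y^3 + 5*c^2*y^2 + c*y^4 + c*y^3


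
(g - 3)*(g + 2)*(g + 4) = g^3 + 3*g^2 - 10*g - 24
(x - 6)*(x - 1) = x^2 - 7*x + 6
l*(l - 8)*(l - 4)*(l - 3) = l^4 - 15*l^3 + 68*l^2 - 96*l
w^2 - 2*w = w*(w - 2)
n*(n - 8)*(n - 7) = n^3 - 15*n^2 + 56*n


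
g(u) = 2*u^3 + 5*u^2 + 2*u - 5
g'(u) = 6*u^2 + 10*u + 2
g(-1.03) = -3.94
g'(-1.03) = -1.93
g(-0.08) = -5.13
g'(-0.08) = 1.24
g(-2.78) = -14.89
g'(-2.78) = 20.57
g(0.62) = -1.36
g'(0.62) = 10.51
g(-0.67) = -4.70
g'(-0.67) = -2.01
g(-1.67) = -3.71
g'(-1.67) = 2.03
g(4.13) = 229.43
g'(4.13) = 145.64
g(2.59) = 68.47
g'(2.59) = 68.15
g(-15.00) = -5660.00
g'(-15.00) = 1202.00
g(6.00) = 619.00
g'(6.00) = 278.00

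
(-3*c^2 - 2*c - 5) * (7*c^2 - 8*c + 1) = -21*c^4 + 10*c^3 - 22*c^2 + 38*c - 5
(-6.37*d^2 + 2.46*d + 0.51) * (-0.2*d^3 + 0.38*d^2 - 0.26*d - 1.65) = 1.274*d^5 - 2.9126*d^4 + 2.489*d^3 + 10.0647*d^2 - 4.1916*d - 0.8415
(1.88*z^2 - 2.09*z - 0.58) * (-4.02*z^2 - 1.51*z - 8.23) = -7.5576*z^4 + 5.563*z^3 - 9.9849*z^2 + 18.0765*z + 4.7734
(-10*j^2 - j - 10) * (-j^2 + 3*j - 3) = 10*j^4 - 29*j^3 + 37*j^2 - 27*j + 30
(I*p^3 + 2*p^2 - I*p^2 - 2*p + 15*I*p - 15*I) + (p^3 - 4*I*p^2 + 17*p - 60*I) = p^3 + I*p^3 + 2*p^2 - 5*I*p^2 + 15*p + 15*I*p - 75*I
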